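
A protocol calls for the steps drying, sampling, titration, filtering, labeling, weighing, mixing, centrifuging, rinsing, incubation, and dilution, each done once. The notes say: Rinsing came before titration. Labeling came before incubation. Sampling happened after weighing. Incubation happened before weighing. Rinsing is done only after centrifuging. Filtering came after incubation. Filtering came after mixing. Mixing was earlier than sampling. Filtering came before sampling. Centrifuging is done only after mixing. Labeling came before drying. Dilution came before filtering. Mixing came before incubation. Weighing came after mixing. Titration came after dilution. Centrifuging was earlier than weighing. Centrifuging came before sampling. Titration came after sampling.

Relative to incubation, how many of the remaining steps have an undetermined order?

Forced before incubation: labeling and mixing; forced after incubation: filtering, sampling, titration, and weighing.
That leaves centrifuging, dilution, drying, and rinsing with no forced order relative to incubation — 4.

4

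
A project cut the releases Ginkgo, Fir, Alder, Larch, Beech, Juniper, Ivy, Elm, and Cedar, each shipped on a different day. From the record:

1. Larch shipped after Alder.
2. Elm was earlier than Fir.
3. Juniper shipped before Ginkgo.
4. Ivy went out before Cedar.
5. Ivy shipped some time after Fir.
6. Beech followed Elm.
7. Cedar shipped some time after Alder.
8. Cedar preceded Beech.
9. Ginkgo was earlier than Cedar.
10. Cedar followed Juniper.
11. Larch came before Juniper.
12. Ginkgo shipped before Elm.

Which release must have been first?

Alder

Alder has a chain of constraints placing it before every other release, so Alder must be first.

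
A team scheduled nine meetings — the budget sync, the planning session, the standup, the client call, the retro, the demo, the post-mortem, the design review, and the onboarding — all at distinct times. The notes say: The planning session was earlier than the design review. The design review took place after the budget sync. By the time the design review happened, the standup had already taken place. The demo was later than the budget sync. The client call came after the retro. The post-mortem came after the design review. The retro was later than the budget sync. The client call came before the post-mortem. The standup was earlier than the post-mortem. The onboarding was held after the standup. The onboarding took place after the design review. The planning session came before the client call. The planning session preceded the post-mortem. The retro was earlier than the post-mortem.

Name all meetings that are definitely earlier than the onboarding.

Directly stated before the onboarding: the design review and the standup.
The budget sync reaches the onboarding via the budget sync → the design review → the onboarding.
The planning session reaches the onboarding via the planning session → the design review → the onboarding.
No chain forces the post-mortem (or any of the others) ahead of the onboarding.

the budget sync, the design review, the planning session, the standup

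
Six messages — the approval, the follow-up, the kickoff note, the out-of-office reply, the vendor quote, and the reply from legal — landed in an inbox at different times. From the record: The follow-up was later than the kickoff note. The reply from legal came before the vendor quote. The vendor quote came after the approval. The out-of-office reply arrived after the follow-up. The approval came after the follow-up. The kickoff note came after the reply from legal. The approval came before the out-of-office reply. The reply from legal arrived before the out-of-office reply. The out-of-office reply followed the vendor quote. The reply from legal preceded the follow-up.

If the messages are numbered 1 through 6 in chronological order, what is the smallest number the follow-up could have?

The kickoff note and the reply from legal must both come before the follow-up — 2 forced predecessors.
Nothing else is forced ahead of the follow-up, so its earliest slot is position 2 + 1 = 3.

3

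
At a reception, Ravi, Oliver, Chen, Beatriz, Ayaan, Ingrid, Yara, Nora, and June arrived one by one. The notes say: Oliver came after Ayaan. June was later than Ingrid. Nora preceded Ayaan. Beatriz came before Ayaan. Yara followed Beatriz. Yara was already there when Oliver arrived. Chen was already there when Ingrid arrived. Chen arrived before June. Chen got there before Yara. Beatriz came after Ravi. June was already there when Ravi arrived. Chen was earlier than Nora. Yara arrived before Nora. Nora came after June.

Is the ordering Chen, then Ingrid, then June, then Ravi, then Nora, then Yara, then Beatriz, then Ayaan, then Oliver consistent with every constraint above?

The constraints require Beatriz before Yara, but in the proposed sequence Yara appears ahead of Beatriz. That one violation is enough.

no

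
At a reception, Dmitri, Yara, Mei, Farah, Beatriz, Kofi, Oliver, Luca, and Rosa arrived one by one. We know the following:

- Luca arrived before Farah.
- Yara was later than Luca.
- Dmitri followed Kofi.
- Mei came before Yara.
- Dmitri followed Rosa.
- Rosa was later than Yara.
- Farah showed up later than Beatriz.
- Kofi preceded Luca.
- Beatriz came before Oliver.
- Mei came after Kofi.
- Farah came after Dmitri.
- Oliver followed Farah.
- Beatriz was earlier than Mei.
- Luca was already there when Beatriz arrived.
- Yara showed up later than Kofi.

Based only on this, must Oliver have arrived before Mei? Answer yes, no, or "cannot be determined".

Tracing the constraints gives Mei → Yara → Rosa → Dmitri → Farah → Oliver, so Mei must come before Oliver.
That means Oliver cannot be before Mei.

no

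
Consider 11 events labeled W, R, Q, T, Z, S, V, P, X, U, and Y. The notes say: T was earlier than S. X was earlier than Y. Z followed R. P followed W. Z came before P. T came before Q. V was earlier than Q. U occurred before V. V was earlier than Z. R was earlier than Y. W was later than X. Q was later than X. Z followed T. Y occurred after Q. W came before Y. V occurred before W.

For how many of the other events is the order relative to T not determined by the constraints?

Forced after T: P, Q, S, Y, and Z.
That leaves R, U, V, W, and X with no forced order relative to T — 5.

5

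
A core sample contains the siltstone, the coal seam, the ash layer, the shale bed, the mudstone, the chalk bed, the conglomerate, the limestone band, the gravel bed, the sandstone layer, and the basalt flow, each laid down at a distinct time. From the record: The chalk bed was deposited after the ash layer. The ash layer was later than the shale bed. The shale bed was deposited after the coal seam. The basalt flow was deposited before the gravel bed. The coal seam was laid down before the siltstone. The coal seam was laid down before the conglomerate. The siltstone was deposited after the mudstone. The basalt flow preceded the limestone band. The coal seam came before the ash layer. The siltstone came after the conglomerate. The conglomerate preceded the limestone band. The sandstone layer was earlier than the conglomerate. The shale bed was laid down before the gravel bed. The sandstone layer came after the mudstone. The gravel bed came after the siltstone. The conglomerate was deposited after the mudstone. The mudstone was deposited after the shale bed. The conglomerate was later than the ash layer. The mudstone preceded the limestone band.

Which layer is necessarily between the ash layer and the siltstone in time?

Tracing the constraints gives the ash layer → the conglomerate → the siltstone, so the conglomerate sits after the ash layer and before the siltstone.
No other layer is forced both after the ash layer and before the siltstone.

the conglomerate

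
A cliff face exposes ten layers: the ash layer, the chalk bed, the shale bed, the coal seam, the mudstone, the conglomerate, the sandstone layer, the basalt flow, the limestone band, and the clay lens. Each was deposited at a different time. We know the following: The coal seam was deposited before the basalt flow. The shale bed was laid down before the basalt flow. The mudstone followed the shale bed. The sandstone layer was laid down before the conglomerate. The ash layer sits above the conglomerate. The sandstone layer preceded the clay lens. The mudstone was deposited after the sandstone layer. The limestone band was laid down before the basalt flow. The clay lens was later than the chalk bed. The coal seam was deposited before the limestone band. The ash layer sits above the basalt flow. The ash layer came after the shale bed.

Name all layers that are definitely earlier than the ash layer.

Directly stated before the ash layer: the basalt flow, the conglomerate, and the shale bed.
The coal seam reaches the ash layer via the coal seam → the basalt flow → the ash layer.
The limestone band reaches the ash layer via the limestone band → the basalt flow → the ash layer.
The sandstone layer reaches the ash layer via the sandstone layer → the conglomerate → the ash layer.

the basalt flow, the coal seam, the conglomerate, the limestone band, the sandstone layer, the shale bed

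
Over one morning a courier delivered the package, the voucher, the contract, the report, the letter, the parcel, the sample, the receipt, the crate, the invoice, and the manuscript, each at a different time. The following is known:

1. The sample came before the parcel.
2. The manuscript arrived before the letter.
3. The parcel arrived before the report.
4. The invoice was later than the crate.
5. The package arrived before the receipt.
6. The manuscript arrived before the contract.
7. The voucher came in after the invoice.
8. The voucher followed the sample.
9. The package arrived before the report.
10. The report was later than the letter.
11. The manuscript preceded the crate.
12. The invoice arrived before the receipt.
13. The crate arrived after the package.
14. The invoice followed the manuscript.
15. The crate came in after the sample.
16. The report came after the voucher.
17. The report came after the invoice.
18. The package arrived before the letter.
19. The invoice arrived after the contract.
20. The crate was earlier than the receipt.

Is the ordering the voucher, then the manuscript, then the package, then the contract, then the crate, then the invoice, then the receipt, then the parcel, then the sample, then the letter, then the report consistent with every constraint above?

The constraints require the sample before the parcel, but in the proposed sequence the parcel appears ahead of the sample. That one violation is enough.

no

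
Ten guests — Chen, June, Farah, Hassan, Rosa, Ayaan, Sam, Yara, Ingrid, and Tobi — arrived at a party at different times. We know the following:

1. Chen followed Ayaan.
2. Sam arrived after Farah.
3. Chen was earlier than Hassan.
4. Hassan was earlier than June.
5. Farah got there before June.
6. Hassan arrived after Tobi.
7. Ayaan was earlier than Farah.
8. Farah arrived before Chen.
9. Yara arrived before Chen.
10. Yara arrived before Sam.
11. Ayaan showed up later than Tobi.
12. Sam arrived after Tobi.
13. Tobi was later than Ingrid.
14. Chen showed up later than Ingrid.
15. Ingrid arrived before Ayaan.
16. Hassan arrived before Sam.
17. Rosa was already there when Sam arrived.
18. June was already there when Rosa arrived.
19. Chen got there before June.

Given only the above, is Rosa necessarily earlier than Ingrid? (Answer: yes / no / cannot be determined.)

Tracing the constraints gives Ingrid → Chen → June → Rosa, so Ingrid must come before Rosa.
That means Rosa cannot be before Ingrid.

no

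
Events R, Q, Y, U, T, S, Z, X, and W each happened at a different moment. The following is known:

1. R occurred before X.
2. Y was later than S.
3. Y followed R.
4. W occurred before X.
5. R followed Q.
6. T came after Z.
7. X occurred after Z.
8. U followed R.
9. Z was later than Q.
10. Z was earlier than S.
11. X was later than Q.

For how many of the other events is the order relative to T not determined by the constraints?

6

Forced before T: Q and Z.
That leaves R, S, U, W, X, and Y with no forced order relative to T — 6.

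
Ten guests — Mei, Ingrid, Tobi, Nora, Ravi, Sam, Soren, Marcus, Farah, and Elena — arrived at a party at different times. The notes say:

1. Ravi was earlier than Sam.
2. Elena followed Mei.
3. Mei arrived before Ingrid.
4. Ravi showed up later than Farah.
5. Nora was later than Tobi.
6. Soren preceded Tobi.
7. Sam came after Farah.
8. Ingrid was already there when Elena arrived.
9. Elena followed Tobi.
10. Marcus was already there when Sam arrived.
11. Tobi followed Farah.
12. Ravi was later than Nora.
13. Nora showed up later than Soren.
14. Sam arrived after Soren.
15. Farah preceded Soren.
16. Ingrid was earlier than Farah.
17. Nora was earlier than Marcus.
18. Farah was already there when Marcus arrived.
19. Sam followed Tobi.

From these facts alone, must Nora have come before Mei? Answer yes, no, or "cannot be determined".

no

Tracing the constraints gives Mei → Ingrid → Farah → Soren → Nora, so Mei must come before Nora.
That means Nora cannot be before Mei.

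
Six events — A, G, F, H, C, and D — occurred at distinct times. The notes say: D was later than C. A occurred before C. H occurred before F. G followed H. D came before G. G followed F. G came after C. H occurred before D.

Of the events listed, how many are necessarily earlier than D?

Directly stated before D: C and H.
A reaches D via A → C → D.
No chain forces G (or any of the others) ahead of D.
That's A, C, and H — 3 in all.

3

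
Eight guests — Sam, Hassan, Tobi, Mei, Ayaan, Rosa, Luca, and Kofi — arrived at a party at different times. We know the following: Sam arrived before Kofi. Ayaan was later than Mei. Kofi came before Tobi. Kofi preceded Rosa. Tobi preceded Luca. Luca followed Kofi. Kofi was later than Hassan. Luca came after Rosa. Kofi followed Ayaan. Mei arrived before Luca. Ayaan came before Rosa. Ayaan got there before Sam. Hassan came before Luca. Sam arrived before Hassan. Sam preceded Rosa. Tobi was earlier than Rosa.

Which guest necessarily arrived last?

Every other guest has a chain of constraints placing them before Luca, so Luca is last.

Luca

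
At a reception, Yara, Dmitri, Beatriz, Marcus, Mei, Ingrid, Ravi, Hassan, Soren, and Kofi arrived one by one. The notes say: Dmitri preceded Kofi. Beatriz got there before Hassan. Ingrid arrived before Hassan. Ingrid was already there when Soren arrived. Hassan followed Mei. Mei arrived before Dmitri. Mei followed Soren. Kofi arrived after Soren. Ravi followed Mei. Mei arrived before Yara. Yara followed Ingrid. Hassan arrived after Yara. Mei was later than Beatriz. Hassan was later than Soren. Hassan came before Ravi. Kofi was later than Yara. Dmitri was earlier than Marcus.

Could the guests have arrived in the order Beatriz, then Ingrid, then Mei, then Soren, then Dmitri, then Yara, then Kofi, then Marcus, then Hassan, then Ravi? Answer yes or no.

The constraints require Soren before Mei, but in the proposed sequence Mei appears ahead of Soren. That one violation is enough.

no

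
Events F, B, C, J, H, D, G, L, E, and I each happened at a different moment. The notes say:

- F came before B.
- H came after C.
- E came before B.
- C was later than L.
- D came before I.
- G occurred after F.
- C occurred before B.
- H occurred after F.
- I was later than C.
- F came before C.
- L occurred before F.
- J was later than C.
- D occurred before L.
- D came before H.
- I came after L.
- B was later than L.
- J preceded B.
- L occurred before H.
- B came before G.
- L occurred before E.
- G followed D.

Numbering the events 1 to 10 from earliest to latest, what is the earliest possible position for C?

4

D, F, and L must all come before C — 3 forced predecessors.
Nothing else is forced ahead of C, so its earliest slot is position 3 + 1 = 4.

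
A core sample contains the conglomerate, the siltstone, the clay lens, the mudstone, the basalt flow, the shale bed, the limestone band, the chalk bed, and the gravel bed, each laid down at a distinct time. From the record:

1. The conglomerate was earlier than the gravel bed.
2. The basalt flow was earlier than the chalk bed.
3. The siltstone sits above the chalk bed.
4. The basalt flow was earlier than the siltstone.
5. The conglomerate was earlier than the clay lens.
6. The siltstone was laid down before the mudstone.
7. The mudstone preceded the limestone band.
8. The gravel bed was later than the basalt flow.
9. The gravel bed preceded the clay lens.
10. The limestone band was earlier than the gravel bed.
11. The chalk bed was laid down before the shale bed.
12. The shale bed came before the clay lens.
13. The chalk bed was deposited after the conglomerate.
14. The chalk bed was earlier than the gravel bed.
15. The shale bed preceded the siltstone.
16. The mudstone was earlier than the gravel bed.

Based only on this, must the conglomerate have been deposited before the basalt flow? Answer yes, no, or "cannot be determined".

No chain of stated constraints runs from the conglomerate to the basalt flow, and none runs from the basalt flow to the conglomerate either.
So the relative order of the conglomerate and the basalt flow is not fixed by the given facts.

cannot be determined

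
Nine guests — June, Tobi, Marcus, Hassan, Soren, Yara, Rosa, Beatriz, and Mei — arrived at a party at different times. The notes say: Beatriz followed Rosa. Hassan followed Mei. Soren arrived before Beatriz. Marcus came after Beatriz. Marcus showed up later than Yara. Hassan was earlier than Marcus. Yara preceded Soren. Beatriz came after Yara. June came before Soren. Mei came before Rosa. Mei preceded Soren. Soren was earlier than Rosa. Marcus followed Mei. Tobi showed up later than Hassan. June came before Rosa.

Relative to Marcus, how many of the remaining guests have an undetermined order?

Forced before Marcus: Beatriz, Hassan, June, Mei, Rosa, Soren, and Yara.
That leaves Tobi with no forced order relative to Marcus — 1.

1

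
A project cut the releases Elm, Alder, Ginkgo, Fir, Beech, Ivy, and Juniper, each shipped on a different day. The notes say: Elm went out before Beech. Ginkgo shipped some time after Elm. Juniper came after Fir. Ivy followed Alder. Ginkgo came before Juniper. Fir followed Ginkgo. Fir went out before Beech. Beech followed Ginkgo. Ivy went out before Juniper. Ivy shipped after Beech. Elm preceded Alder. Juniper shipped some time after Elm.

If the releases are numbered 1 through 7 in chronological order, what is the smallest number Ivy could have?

6

Alder, Beech, Elm, Fir, and Ginkgo must all come before Ivy — 5 forced predecessors.
Nothing else is forced ahead of Ivy, so its earliest slot is position 5 + 1 = 6.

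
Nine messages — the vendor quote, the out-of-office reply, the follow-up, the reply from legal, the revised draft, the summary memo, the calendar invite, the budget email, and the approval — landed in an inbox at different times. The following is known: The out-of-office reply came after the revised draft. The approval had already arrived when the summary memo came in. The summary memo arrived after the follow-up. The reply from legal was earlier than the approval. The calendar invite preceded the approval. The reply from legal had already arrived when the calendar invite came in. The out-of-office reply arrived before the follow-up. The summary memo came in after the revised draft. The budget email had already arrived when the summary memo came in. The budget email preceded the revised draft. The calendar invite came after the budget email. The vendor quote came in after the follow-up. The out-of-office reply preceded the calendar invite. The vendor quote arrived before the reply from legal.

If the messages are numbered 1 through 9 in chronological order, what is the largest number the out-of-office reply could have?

The out-of-office reply must come before the approval, the calendar invite, the follow-up, the reply from legal, the summary memo, and the vendor quote — 6 messages forced after it.
Everything else can be placed before the out-of-office reply in some valid order, so the out-of-office reply can sit as late as position 9 − 6 = 3.

3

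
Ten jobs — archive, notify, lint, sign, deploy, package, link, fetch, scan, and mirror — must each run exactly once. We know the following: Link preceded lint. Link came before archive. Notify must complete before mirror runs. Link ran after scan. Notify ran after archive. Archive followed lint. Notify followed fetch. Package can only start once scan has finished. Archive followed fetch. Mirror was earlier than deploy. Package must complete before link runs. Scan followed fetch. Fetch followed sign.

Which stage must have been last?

deploy

Every other stage has a chain of constraints placing it before deploy, so deploy is last.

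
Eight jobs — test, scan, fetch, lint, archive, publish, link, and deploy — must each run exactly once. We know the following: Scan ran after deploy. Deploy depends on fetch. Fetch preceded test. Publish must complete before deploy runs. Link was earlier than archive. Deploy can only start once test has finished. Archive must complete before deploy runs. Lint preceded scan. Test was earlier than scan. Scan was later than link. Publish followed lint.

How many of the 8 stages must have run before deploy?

Directly stated before deploy: archive, fetch, publish, and test.
Link reaches deploy via link → archive → deploy.
Lint reaches deploy via lint → publish → deploy.
No chain forces scan ahead of deploy.
That's archive, fetch, link, lint, publish, and test — 6 in all.

6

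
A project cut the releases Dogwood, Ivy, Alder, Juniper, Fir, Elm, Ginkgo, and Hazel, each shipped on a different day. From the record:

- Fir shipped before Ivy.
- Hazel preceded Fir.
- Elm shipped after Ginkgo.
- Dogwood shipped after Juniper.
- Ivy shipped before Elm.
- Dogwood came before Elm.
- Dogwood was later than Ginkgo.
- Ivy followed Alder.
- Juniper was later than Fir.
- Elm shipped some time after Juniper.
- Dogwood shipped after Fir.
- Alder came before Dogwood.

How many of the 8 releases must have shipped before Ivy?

Directly stated before Ivy: Alder and Fir.
Hazel reaches Ivy via Hazel → Fir → Ivy.
No chain forces Elm (or any of the others) ahead of Ivy.
That's Alder, Fir, and Hazel — 3 in all.

3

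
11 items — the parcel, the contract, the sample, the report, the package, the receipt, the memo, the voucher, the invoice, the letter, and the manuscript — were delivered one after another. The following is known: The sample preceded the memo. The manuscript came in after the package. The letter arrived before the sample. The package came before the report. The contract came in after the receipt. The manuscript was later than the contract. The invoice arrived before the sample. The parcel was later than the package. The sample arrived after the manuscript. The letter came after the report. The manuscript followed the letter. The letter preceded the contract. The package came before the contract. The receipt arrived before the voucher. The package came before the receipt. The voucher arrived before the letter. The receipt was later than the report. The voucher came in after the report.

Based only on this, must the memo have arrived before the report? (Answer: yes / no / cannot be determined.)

Tracing the constraints gives the report → the letter → the sample → the memo, so the report must come before the memo.
That means the memo cannot be before the report.

no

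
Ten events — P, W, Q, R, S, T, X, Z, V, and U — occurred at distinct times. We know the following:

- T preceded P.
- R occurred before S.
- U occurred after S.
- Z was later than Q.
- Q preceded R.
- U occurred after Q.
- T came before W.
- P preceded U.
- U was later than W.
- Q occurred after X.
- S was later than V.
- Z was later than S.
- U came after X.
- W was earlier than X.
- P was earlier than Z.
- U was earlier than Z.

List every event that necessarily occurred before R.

Directly stated before R: Q.
T reaches R via T → W → X → Q → R.
W reaches R via W → X → Q → R.
X reaches R via X → Q → R.
No chain forces S (or any of the others) ahead of R.

Q, T, W, X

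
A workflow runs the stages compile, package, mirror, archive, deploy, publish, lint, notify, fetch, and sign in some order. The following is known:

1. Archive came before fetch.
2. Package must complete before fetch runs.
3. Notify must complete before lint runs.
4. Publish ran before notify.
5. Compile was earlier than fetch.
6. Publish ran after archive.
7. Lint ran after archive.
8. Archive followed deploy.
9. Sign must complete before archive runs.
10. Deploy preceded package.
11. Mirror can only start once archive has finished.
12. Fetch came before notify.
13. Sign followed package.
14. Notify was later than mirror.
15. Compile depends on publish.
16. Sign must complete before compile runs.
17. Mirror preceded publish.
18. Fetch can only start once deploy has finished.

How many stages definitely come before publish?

Directly stated before publish: archive and mirror.
Deploy reaches publish via deploy → archive → publish.
Package reaches publish via package → sign → archive → publish.
Sign reaches publish via sign → archive → publish.
No chain forces lint (or any of the others) ahead of publish.
That's archive, deploy, mirror, package, and sign — 5 in all.

5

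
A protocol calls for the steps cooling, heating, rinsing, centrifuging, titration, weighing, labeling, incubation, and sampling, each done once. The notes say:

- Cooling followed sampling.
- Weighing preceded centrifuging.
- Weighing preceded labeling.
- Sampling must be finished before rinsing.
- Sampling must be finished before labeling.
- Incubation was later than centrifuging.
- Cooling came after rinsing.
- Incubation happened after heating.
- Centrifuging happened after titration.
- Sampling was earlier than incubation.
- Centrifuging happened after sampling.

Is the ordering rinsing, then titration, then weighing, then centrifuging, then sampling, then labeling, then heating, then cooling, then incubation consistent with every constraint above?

The constraints require sampling before rinsing, but in the proposed sequence rinsing appears ahead of sampling. That one violation is enough.

no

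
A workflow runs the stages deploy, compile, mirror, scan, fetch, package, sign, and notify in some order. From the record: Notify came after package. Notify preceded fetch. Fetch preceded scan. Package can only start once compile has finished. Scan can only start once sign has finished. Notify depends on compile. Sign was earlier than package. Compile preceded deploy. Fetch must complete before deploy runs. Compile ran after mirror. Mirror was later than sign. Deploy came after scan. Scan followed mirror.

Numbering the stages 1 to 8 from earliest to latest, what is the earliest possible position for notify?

5

Compile, mirror, package, and sign must all come before notify — 4 forced predecessors.
Nothing else is forced ahead of notify, so its earliest slot is position 4 + 1 = 5.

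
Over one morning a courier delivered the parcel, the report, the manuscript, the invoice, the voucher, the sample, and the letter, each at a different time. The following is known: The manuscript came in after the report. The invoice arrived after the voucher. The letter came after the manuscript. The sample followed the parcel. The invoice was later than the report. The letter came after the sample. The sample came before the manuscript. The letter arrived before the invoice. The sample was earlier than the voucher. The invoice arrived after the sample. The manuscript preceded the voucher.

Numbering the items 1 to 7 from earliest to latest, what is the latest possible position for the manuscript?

4

The manuscript must come before the invoice, the letter, and the voucher — 3 items forced after it.
Everything else can be placed before the manuscript in some valid order, so the manuscript can sit as late as position 7 − 3 = 4.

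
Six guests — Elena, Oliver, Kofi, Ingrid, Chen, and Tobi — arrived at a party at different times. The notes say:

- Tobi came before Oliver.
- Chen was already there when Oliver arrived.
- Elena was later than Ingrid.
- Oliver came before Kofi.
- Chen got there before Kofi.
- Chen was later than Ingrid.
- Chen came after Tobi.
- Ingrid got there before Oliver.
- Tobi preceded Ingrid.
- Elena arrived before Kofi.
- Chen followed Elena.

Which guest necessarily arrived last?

Every other guest has a chain of constraints placing them before Kofi, so Kofi is last.

Kofi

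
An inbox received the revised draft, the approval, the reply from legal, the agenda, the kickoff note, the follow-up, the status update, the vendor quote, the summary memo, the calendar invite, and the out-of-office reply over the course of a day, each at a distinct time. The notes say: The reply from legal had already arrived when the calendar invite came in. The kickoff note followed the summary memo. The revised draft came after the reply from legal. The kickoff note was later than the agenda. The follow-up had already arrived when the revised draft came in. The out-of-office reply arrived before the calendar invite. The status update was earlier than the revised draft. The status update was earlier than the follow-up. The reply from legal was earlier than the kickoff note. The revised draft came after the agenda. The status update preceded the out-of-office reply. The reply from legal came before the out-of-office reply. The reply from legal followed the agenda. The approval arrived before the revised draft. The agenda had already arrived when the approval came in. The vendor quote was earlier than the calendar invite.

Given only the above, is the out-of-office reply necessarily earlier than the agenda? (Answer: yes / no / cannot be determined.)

Tracing the constraints gives the agenda → the reply from legal → the out-of-office reply, so the agenda must come before the out-of-office reply.
That means the out-of-office reply cannot be before the agenda.

no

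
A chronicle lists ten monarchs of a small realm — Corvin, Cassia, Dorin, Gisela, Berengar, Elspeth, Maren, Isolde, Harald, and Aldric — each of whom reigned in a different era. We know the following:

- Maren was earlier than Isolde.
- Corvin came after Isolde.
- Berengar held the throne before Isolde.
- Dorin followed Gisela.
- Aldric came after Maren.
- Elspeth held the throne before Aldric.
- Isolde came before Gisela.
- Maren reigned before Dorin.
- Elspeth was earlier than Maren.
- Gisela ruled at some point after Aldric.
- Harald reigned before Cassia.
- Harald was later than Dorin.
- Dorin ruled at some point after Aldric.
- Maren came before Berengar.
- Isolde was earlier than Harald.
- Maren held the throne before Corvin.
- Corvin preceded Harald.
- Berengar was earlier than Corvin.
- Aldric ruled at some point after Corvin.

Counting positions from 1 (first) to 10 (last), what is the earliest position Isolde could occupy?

Berengar, Elspeth, and Maren must all come before Isolde — 3 forced predecessors.
Nothing else is forced ahead of Isolde, so their earliest slot is position 3 + 1 = 4.

4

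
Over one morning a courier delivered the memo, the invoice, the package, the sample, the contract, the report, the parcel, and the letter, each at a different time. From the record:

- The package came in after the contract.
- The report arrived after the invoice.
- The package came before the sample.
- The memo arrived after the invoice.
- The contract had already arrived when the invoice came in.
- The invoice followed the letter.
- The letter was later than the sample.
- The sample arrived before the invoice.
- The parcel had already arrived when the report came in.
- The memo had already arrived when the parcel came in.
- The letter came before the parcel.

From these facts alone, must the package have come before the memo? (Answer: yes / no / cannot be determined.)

Chain the constraints: the package → the sample → the invoice → the memo. Each link is directly stated, so the package comes before the memo.

yes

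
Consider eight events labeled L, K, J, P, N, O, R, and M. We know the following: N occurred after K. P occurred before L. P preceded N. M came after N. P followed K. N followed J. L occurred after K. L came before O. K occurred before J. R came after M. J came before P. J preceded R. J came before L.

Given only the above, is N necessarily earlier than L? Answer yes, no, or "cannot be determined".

cannot be determined

No chain of stated constraints runs from N to L, and none runs from L to N either.
So the relative order of N and L is not fixed by the given facts.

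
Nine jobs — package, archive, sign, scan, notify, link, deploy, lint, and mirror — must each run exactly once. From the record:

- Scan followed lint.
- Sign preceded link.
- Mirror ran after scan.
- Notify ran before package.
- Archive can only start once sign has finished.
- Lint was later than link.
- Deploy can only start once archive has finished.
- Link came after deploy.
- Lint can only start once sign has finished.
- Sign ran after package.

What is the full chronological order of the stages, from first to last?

The constraints fix every adjacent pair, so only one ordering works:
notify → package → sign → archive → deploy → link → lint → scan → mirror.

notify, package, sign, archive, deploy, link, lint, scan, mirror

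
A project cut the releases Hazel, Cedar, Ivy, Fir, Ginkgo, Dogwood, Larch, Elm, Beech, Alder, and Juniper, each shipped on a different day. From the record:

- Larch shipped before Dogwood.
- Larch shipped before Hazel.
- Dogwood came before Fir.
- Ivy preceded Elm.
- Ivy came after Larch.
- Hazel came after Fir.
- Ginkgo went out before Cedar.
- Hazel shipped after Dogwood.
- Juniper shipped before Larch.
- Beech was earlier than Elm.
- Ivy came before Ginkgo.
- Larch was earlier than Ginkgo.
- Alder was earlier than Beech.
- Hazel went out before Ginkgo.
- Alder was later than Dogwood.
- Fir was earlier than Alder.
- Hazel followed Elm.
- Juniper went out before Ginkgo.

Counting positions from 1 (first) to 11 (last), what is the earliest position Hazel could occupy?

Alder, Beech, Dogwood, Elm, Fir, Ivy, Juniper, and Larch must all come before Hazel — 8 forced predecessors.
Nothing else is forced ahead of Hazel, so its earliest slot is position 8 + 1 = 9.

9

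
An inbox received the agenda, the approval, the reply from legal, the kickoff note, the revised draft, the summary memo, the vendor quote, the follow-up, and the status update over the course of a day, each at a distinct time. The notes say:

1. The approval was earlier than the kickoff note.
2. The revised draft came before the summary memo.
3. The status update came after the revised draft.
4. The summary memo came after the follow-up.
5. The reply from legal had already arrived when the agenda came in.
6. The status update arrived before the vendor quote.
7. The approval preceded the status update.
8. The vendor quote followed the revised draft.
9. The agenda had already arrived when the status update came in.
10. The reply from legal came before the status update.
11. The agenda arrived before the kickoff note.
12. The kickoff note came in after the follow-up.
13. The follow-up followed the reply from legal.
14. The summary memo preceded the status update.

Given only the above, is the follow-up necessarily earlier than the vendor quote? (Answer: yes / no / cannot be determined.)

yes

Chain the constraints: the follow-up → the summary memo → the status update → the vendor quote. Each link is directly stated, so the follow-up comes before the vendor quote.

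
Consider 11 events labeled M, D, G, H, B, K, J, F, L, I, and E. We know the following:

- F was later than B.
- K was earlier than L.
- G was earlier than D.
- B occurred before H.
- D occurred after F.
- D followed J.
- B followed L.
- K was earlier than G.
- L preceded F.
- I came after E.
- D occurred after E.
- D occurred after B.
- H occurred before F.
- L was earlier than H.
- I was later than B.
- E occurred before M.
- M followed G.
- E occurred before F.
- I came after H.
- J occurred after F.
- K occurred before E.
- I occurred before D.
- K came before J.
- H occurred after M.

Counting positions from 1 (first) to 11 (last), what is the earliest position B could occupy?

3

K and L must both come before B — 2 forced predecessors.
Nothing else is forced ahead of B, so its earliest slot is position 2 + 1 = 3.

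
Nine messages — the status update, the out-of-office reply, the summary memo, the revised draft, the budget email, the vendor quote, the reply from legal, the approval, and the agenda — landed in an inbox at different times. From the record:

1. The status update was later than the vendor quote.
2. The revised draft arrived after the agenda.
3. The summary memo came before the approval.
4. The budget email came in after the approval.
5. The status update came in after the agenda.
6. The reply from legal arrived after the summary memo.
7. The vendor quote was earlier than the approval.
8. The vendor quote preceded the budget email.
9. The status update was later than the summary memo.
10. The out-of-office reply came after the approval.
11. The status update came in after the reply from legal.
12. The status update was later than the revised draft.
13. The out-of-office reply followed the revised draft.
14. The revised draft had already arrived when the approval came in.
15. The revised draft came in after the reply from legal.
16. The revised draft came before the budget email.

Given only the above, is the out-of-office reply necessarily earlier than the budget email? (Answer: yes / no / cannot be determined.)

cannot be determined

No chain of stated constraints runs from the out-of-office reply to the budget email, and none runs from the budget email to the out-of-office reply either.
So the relative order of the out-of-office reply and the budget email is not fixed by the given facts.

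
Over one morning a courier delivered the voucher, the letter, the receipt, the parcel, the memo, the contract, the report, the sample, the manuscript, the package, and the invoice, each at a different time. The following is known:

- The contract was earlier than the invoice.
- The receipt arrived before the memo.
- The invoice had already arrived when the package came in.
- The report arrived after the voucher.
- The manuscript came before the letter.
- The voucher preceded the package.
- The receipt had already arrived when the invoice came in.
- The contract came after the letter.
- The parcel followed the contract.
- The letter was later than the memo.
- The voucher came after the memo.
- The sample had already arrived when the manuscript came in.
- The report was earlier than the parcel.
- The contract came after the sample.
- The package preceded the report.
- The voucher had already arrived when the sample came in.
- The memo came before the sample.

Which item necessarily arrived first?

The receipt has a chain of constraints placing it before every other item, so the receipt must be first.

the receipt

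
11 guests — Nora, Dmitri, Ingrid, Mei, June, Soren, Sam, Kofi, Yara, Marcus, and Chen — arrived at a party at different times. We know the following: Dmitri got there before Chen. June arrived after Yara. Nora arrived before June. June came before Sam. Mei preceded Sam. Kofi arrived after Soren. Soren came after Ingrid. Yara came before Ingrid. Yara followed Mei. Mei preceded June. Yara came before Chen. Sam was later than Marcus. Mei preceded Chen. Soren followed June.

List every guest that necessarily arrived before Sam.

Directly stated before Sam: June, Marcus, and Mei.
Nora reaches Sam via Nora → June → Sam.
Yara reaches Sam via Yara → June → Sam.
No chain forces Dmitri (or any of the others) ahead of Sam.

June, Marcus, Mei, Nora, Yara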